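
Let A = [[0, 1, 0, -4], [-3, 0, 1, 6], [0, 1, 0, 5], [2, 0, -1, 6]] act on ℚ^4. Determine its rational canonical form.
The invariant factors of A (the non-unit diagonal entries of the Smith normal form of xI - A over ℚ[x]) are (x^2 - 3x + 3)^2, each dividing the next. The characteristic polynomial is their product, (x^2 - 3x + 3)^2.

The rational canonical form is the block-diagonal matrix of companion matrices C(f_i):
R = [[0, 0, 0, -9], [1, 0, 0, 18], [0, 1, 0, -15], [0, 0, 1, 6]].

Note the characteristic polynomial does not split into linear factors over ℚ, so A has no Jordan form over ℚ; the rational canonical form exists over any field.

R = [[0, 0, 0, -9], [1, 0, 0, 18], [0, 1, 0, -15], [0, 0, 1, 6]]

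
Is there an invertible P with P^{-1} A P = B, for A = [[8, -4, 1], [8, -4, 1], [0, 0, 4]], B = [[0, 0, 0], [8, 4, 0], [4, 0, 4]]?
No.

Both have characteristic polynomial x(x - 4)^2, but the minimal polynomial of A is x(x - 4)^2 while the minimal polynomial of B is x(x - 4). The minimal polynomial is a similarity invariant, so A and B are not similar.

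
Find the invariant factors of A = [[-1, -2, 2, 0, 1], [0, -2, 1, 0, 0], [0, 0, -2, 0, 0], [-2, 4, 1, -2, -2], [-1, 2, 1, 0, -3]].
The Jordan structure of A has elementary divisors (x + 2)^3, (x + 2), (x + 2). Arranging the block sizes at each eigenvalue in decreasing order and taking row products gives the invariant factors.

Invariant factors (smallest first, each dividing the next): x + 2, x + 2, (x + 2)^3.

Check: the last factor (x + 2)^3 is the minimal polynomial, and the product (x + 2)^5 is the characteristic polynomial.

x + 2, x + 2, (x + 2)^3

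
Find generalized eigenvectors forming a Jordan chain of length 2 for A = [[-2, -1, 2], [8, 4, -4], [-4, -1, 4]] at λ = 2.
We seek v_1 ∈ ker((A - 2I)^2) \ ker(A - 2I), then set v_{i+1} = (A - 2I) v_i.

One such chain is v_1 = [[-3, 9, -1]]^T, v_2 = [[1, -2, 1]]^T. Check: (A - 2I) v_2 = [[0, 0, 0]]^T = 0.

v_1 = [[-3, 9, -1]]^T, v_2 = [[1, -2, 1]]^T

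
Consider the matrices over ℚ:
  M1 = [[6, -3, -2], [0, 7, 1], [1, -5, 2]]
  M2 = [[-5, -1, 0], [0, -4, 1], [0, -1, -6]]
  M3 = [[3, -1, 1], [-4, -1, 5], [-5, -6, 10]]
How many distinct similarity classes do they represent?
3 classes: {M1}, {M2}, {M3}

Characteristic polynomials: χ_{M1} = (x - 5)^3, χ_{M2} = (x + 5)^3, χ_{M3} = (x - 4)^3.

{M1}: invariant factors (x - 5)^3.

{M2}: invariant factors (x + 5)^3.

{M3}: invariant factors (x - 4)^3.

Matrices are similar if and only if their invariant-factor lists agree; the partition into similarity classes is {M1}, {M2}, {M3}.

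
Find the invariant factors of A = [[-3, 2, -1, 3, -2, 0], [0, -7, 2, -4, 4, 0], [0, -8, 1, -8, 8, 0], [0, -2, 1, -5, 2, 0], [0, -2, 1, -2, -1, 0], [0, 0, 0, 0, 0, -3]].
The Jordan structure of A has elementary divisors (x + 3)^3, (x + 3), (x + 3), (x + 3). Arranging the block sizes at each eigenvalue in decreasing order and taking row products gives the invariant factors.

Invariant factors (smallest first, each dividing the next): x + 3, x + 3, x + 3, (x + 3)^3.

Check: the last factor (x + 3)^3 is the minimal polynomial, and the product (x + 3)^6 is the characteristic polynomial.

x + 3, x + 3, x + 3, (x + 3)^3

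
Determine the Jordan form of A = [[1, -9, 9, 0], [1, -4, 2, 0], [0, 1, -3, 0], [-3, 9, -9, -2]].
J = [[-2, 1, 0, 0], [0, -2, 1, 0], [0, 0, -2, 0], [0, 0, 0, -2]]

The characteristic polynomial is det(xI - A) = (x + 2)^4, so the eigenvalues are -2 (algebraic multiplicity 4).

For λ = -2: rank(A + 2I) = 2, rank((A + 2I)^2) = 1, rank((A + 2I)^3) = 0. The eigenspace has dimension 4 - 2 = 2, so there are 2 Jordan blocks; the rank sequence gives block sizes [3, 1].

Assembling the blocks gives the Jordan form J above.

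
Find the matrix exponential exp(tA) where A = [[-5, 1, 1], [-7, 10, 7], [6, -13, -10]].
A has Jordan form J = [[-4, 1, 0], [0, -4, 0], [0, 0, 3]] with A = PJP^{-1}, so e^{tA} = P e^{tJ} P^{-1}.

For a Jordan block J_k(λ), e^{tJ_k(λ)} = e^{λt} · (I + tN + t^2 N^2/2! + ... + t^{k-1} N^{k-1}/(k-1)!) where N is the nilpotent superdiagonal part.

Assembling the blocks and conjugating back gives the entries of e^{tA} as shown above.

e^{tA} = [[(1 - t)*e^{-4*t}, t*e^{-4*t}, t*e^{-4*t}], [(1 - e^{7*t})*e^{-4*t}, (2*e^{7*t} - 1)*e^{-4*t}, (e^{7*t} - 1)*e^{-4*t}], [(-t + e^{7*t} - 1)*e^{-4*t}, (t - 2*e^{7*t} + 2)*e^{-4*t}, (t - e^{7*t} + 2)*e^{-4*t}]]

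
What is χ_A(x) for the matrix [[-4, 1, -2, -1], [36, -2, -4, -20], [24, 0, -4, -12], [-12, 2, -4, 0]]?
χ_A(x) = (x - 2)(x + 4)^3

xI - A = [[x + 4, -1, 2, 1], [-36, x + 2, 4, 20], [-24, 0, x + 4, 12], [12, -2, 4, x]].

Expanding det(xI - A) along the first row:
det(xI - A) = + (x + 4)·det([[x + 2, 4, 20], [0, x + 4, 12], [-2, 4, x]]) - (-1)·det([[-36, 4, 20], [-24, x + 4, 12], [12, 4, x]]) + (2)·det([[-36, x + 2, 20], [-24, 0, 12], [12, -2, x]]) - (1)·det([[-36, x + 2, 4], [-24, 0, x + 4], [12, -2, 4]]).

Evaluating gives χ_A(x) = x^4 + 10x^3 + 24x^2 - 32x - 128 = (x - 2)(x + 4)^3.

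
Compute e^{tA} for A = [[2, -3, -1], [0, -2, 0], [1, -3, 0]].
A has Jordan form J = [[-2, 0, 0], [0, 1, 1], [0, 0, 1]] with A = PJP^{-1}, so e^{tA} = P e^{tJ} P^{-1}.

For a Jordan block J_k(λ), e^{tJ_k(λ)} = e^{λt} · (I + tN + t^2 N^2/2! + ... + t^{k-1} N^{k-1}/(k-1)!) where N is the nilpotent superdiagonal part.

Assembling the blocks and conjugating back gives the entries of e^{tA} as shown above.

e^{tA} = [[(t + 1)*e^{t}, -e^{t} + e^{-2*t}, -t*e^{t}], [0, e^{-2*t}, 0], [t*e^{t}, -e^{t} + e^{-2*t}, (1 - t)*e^{t}]]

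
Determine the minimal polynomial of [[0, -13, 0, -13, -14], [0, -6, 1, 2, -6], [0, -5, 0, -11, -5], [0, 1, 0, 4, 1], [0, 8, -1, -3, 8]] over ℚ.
The characteristic polynomial factors as x^3(x - 3)^2. The minimal polynomial is ∏(x - λ)^{k_λ} where k_λ is the size of the largest Jordan block at λ.

For λ = 0: rank(A) = 4, and the largest Jordan block has size 3 (the smallest k with rank(A^k) = rank(A^(k+1))).
For λ = 3: rank(A - 3I) = 4, and the largest Jordan block has size 2 (the smallest k with rank((A - 3I)^k) = rank((A - 3I)^(k+1))).

So m_A(x) = x^3(x - 3)^2.

m_A(x) = x^3(x - 3)^2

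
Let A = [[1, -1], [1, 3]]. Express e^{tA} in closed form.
e^{tA} = [[(1 - t)*e^{2*t}, -t*e^{2*t}], [t*e^{2*t}, (t + 1)*e^{2*t}]]

A has Jordan form J = [[2, 1], [0, 2]] with A = PJP^{-1}, so e^{tA} = P e^{tJ} P^{-1}.

For a Jordan block J_k(λ), e^{tJ_k(λ)} = e^{λt} · (I + tN + t^2 N^2/2! + ... + t^{k-1} N^{k-1}/(k-1)!) where N is the nilpotent superdiagonal part.

Assembling the blocks and conjugating back gives the entries of e^{tA} as shown above.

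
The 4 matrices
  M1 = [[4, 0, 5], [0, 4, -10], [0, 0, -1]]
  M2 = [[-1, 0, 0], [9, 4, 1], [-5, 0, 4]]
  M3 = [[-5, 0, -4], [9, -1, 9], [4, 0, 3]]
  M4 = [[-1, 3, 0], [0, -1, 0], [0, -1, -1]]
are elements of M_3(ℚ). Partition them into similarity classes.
3 classes: {M1}, {M2}, {M3, M4}

Characteristic polynomials: χ_{M1} = (x - 4)^2(x + 1), χ_{M2} = (x - 4)^2(x + 1), χ_{M3} = (x + 1)^3, χ_{M4} = (x + 1)^3.

{M1}: invariant factors x - 4, (x - 4)(x + 1).

{M2}: invariant factors (x - 4)^2(x + 1).

{M3, M4}: invariant factors x + 1, (x + 1)^2.

Matrices are similar if and only if their invariant-factor lists agree; the partition into similarity classes is {M1}, {M2}, {M3, M4}.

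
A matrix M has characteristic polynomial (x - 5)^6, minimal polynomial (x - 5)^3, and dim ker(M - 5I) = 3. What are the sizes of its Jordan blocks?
λ = 5: algebraic multiplicity 6 (exponent in χ_M), largest block size 3 (exponent in m_M), 3 blocks (geometric multiplicity). These force block sizes [3, 2, 1].

Jordan blocks: (5, 3), (5, 2), (5, 1)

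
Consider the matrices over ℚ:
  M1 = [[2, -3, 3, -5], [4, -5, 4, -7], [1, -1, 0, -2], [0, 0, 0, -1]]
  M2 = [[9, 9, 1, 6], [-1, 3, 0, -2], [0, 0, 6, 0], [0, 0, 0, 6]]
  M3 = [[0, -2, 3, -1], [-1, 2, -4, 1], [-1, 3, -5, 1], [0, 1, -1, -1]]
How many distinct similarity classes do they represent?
Characteristic polynomials: χ_{M1} = (x + 1)^4, χ_{M2} = (x - 6)^4, χ_{M3} = (x + 1)^4.

{M1, M3}: invariant factors (x + 1)^2, (x + 1)^2.

{M2}: invariant factors x - 6, (x - 6)^3.

Matrices are similar if and only if their invariant-factor lists agree; the partition into similarity classes is {M1, M3}, {M2}.

2 classes: {M1, M3}, {M2}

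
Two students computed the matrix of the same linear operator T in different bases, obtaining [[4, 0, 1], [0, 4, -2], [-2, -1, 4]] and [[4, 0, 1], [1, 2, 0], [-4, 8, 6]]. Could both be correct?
Yes.

Two matrices over a field are similar if and only if they have the same invariant factors.

Both A and B have characteristic polynomial (x - 4)^3 and minimal polynomial (x - 4)^3. Computing further, both have invariant factors (x - 4)^3. Hence A and B are similar.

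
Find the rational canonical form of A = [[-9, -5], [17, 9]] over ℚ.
R = [[0, -4], [1, 0]]

The invariant factors of A (the non-unit diagonal entries of the Smith normal form of xI - A over ℚ[x]) are x^2 + 4, each dividing the next. The characteristic polynomial is their product, x^2 + 4.

The rational canonical form is the block-diagonal matrix of companion matrices C(f_i):
R = [[0, -4], [1, 0]].

Note the characteristic polynomial does not split into linear factors over ℚ, so A has no Jordan form over ℚ; the rational canonical form exists over any field.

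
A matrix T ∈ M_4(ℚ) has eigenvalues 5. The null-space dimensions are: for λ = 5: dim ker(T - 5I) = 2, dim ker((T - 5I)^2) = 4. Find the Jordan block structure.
λ = 5: successive nullity increments [2, 2] count blocks of size ≥ k; block sizes are [2, 2].

Jordan blocks: (5, 2), (5, 2)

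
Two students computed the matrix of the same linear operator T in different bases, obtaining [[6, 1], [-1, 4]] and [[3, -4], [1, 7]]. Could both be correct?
Yes.

Two matrices over a field are similar if and only if they have the same invariant factors.

Both A and B have characteristic polynomial (x - 5)^2 and minimal polynomial (x - 5)^2. Computing further, both have invariant factors (x - 5)^2. Hence A and B are similar.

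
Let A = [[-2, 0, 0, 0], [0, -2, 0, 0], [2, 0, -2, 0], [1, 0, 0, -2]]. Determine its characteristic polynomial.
χ_A(x) = (x + 2)^4

xI - A = [[x + 2, 0, 0, 0], [0, x + 2, 0, 0], [-2, 0, x + 2, 0], [-1, 0, 0, x + 2]].

Expanding det(xI - A) along the first row:
det(xI - A) = + (x + 2)·det([[x + 2, 0, 0], [0, x + 2, 0], [0, 0, x + 2]]) - (0)·det([[0, 0, 0], [-2, x + 2, 0], [-1, 0, x + 2]]) + (0)·det([[0, x + 2, 0], [-2, 0, 0], [-1, 0, x + 2]]) - (0)·det([[0, x + 2, 0], [-2, 0, x + 2], [-1, 0, 0]]).

Evaluating gives χ_A(x) = x^4 + 8x^3 + 24x^2 + 32x + 16 = (x + 2)^4.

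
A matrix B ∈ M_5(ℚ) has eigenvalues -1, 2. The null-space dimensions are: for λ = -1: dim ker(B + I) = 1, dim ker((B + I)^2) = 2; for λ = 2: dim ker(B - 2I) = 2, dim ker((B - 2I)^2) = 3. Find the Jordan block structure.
Jordan blocks: (-1, 2), (2, 2), (2, 1)

λ = -1: successive nullity increments [1, 1] count blocks of size ≥ k; block sizes are [2].
λ = 2: successive nullity increments [2, 1] count blocks of size ≥ k; block sizes are [2, 1].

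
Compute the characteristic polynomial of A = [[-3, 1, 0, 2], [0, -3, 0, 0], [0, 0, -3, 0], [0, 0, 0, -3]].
xI - A = [[x + 3, -1, 0, -2], [0, x + 3, 0, 0], [0, 0, x + 3, 0], [0, 0, 0, x + 3]].

Expanding det(xI - A) along the first row:
det(xI - A) = + (x + 3)·det([[x + 3, 0, 0], [0, x + 3, 0], [0, 0, x + 3]]) - (-1)·det([[0, 0, 0], [0, x + 3, 0], [0, 0, x + 3]]) + (0)·det([[0, x + 3, 0], [0, 0, 0], [0, 0, x + 3]]) - (-2)·det([[0, x + 3, 0], [0, 0, x + 3], [0, 0, 0]]).

Evaluating gives χ_A(x) = x^4 + 12x^3 + 54x^2 + 108x + 81 = (x + 3)^4.

χ_A(x) = (x + 3)^4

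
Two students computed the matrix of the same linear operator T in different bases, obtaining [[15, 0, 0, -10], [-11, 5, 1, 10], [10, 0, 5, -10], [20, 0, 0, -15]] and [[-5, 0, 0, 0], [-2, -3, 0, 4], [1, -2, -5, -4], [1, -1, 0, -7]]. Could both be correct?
trace(A) = 10 but trace(B) = -20. The trace is a similarity invariant, so A and B are not similar.

No.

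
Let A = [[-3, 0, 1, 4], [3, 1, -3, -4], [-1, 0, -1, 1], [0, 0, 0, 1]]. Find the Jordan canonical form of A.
The characteristic polynomial is det(xI - A) = (x - 1)^2(x + 2)^2, so the eigenvalues are -2 (algebraic multiplicity 2), 1 (algebraic multiplicity 2).

For λ = -2: rank(A + 2I) = 3, rank((A + 2I)^2) = 2. The eigenspace has dimension 4 - 3 = 1, so there is 1 Jordan block; the rank sequence gives block sizes [2].

For λ = 1: rank(A - I) = 3, rank((A - I)^2) = 2. The eigenspace has dimension 4 - 3 = 1, so there is 1 Jordan block; the rank sequence gives block sizes [2].

Assembling the blocks gives the Jordan form J above.

J = [[-2, 1, 0, 0], [0, -2, 0, 0], [0, 0, 1, 1], [0, 0, 0, 1]]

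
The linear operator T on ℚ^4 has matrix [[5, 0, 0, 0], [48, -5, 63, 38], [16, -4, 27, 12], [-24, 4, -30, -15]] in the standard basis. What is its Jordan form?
J = [[-3, 0, 0, 0], [0, 5, 1, 0], [0, 0, 5, 0], [0, 0, 0, 5]]

The characteristic polynomial is det(xI - A) = (x - 5)^3(x + 3), so the eigenvalues are -3 (algebraic multiplicity 1), 5 (algebraic multiplicity 3).

For λ = -3: algebraic multiplicity 1 gives one 1×1 block.

For λ = 5: rank(A - 5I) = 2, rank((A - 5I)^2) = 1. The eigenspace has dimension 4 - 2 = 2, so there are 2 Jordan blocks; the rank sequence gives block sizes [2, 1].

Assembling the blocks gives the Jordan form J above.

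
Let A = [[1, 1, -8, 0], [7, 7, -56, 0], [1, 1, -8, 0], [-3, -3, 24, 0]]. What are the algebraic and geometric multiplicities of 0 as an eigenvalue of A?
algebraic multiplicity 4, geometric multiplicity 3

The characteristic polynomial is x^4, so the factor x appears with exponent 4: the algebraic multiplicity is 4.

rank(A) = 1, so the eigenspace has dimension 4 - 1 = 3: the geometric multiplicity is 3.

Since 3 < 4, A is not diagonalizable.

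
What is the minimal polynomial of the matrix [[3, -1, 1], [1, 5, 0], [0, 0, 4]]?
The characteristic polynomial factors as (x - 4)^3. The minimal polynomial is ∏(x - λ)^{k_λ} where k_λ is the size of the largest Jordan block at λ.

For λ = 4: rank(A - 4I) = 2, and the largest Jordan block has size 3 (the smallest k with rank((A - 4I)^k) = rank((A - 4I)^(k+1))).

So m_A(x) = (x - 4)^3.

m_A(x) = (x - 4)^3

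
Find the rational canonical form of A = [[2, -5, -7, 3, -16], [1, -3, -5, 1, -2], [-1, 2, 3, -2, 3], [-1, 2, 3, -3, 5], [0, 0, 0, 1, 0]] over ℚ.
The invariant factors of A (the non-unit diagonal entries of the Smith normal form of xI - A over ℚ[x]) are (x + 1)^3(x^2 - 2x - 2), each dividing the next. The characteristic polynomial is their product, (x + 1)^3(x^2 - 2x - 2).

The rational canonical form is the block-diagonal matrix of companion matrices C(f_i):
R = [[0, 0, 0, 0, 2], [1, 0, 0, 0, 8], [0, 1, 0, 0, 11], [0, 0, 1, 0, 5], [0, 0, 0, 1, -1]].

Note the characteristic polynomial does not split into linear factors over ℚ, so A has no Jordan form over ℚ; the rational canonical form exists over any field.

R = [[0, 0, 0, 0, 2], [1, 0, 0, 0, 8], [0, 1, 0, 0, 11], [0, 0, 1, 0, 5], [0, 0, 0, 1, -1]]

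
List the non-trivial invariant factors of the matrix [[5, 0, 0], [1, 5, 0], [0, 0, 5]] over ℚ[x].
x - 5, (x - 5)^2

The Jordan structure of A has elementary divisors (x - 5)^2, (x - 5). Arranging the block sizes at each eigenvalue in decreasing order and taking row products gives the invariant factors.

Invariant factors (smallest first, each dividing the next): x - 5, (x - 5)^2.

Check: the last factor (x - 5)^2 is the minimal polynomial, and the product (x - 5)^3 is the characteristic polynomial.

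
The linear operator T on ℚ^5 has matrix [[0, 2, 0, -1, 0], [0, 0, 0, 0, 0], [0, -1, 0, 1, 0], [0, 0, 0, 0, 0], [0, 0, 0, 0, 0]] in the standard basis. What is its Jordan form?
J = [[0, 1, 0, 0, 0], [0, 0, 0, 0, 0], [0, 0, 0, 1, 0], [0, 0, 0, 0, 0], [0, 0, 0, 0, 0]]

The characteristic polynomial is det(xI - A) = x^5, so the eigenvalues are 0 (algebraic multiplicity 5).

For λ = 0: rank(A) = 2, rank(A^2) = 0. The eigenspace has dimension 5 - 2 = 3, so there are 3 Jordan blocks; the rank sequence gives block sizes [2, 2, 1].

Assembling the blocks gives the Jordan form J above.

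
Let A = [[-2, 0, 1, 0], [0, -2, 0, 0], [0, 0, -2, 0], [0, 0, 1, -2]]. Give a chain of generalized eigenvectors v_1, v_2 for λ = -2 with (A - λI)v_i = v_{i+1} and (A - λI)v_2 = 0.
v_1 = [[1, 1, 1, -2]]^T, v_2 = [[1, 0, 0, 1]]^T

We seek v_1 ∈ ker((A + 2I)^2) \ ker(A + 2I), then set v_{i+1} = (A + 2I) v_i.

One such chain is v_1 = [[1, 1, 1, -2]]^T, v_2 = [[1, 0, 0, 1]]^T. Check: (A + 2I) v_2 = [[0, 0, 0, 0]]^T = 0.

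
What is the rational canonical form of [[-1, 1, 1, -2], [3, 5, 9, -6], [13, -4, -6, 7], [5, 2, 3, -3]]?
The invariant factors of A (the non-unit diagonal entries of the Smith normal form of xI - A over ℚ[x]) are (x - 2)(x + 5)(x^2 + 2x + 2), each dividing the next. The characteristic polynomial is their product, (x - 2)(x + 5)(x^2 + 2x + 2).

The rational canonical form is the block-diagonal matrix of companion matrices C(f_i):
R = [[0, 0, 0, 20], [1, 0, 0, 14], [0, 1, 0, 2], [0, 0, 1, -5]].

Note the characteristic polynomial does not split into linear factors over ℚ, so A has no Jordan form over ℚ; the rational canonical form exists over any field.

R = [[0, 0, 0, 20], [1, 0, 0, 14], [0, 1, 0, 2], [0, 0, 1, -5]]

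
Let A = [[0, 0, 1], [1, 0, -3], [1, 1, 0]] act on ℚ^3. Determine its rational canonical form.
The invariant factors of A (the non-unit diagonal entries of the Smith normal form of xI - A over ℚ[x]) are x^3 + 2x - 1, each dividing the next. The characteristic polynomial is their product, x^3 + 2x - 1.

The rational canonical form is the block-diagonal matrix of companion matrices C(f_i):
R = [[0, 0, 1], [1, 0, -2], [0, 1, 0]].

Note the characteristic polynomial does not split into linear factors over ℚ, so A has no Jordan form over ℚ; the rational canonical form exists over any field.

R = [[0, 0, 1], [1, 0, -2], [0, 1, 0]]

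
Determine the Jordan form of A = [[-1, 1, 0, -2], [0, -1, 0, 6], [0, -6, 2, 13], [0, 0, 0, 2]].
J = [[-1, 1, 0, 0], [0, -1, 0, 0], [0, 0, 2, 1], [0, 0, 0, 2]]

The characteristic polynomial is det(xI - A) = (x - 2)^2(x + 1)^2, so the eigenvalues are -1 (algebraic multiplicity 2), 2 (algebraic multiplicity 2).

For λ = -1: rank(A + I) = 3, rank((A + I)^2) = 2. The eigenspace has dimension 4 - 3 = 1, so there is 1 Jordan block; the rank sequence gives block sizes [2].

For λ = 2: rank(A - 2I) = 3, rank((A - 2I)^2) = 2. The eigenspace has dimension 4 - 3 = 1, so there is 1 Jordan block; the rank sequence gives block sizes [2].

Assembling the blocks gives the Jordan form J above.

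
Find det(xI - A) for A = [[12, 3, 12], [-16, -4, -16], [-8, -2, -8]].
xI - A = [[x - 12, -3, -12], [16, x + 4, 16], [8, 2, x + 8]].

Expanding det(xI - A) along the first row:
det(xI - A) = + (x - 12)·det([[x + 4, 16], [2, x + 8]]) - (-3)·det([[16, 16], [8, x + 8]]) + (-12)·det([[16, x + 4], [8, 2]]).

Evaluating gives χ_A(x) = x^3.

χ_A(x) = x^3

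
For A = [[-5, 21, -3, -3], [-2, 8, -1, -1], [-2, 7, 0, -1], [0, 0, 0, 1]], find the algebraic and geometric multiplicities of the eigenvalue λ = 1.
The characteristic polynomial is (x - 1)^4, so the factor x - 1 appears with exponent 4: the algebraic multiplicity is 4.

rank(A - I) = 1, so the eigenspace has dimension 4 - 1 = 3: the geometric multiplicity is 3.

Since 3 < 4, A is not diagonalizable.

algebraic multiplicity 4, geometric multiplicity 3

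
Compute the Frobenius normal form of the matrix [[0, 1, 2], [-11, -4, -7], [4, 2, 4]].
The invariant factors of A (the non-unit diagonal entries of the Smith normal form of xI - A over ℚ[x]) are x^3 + x - 4, each dividing the next. The characteristic polynomial is their product, x^3 + x - 4.

The rational canonical form is the block-diagonal matrix of companion matrices C(f_i):
R = [[0, 0, 4], [1, 0, -1], [0, 1, 0]].

Note the characteristic polynomial does not split into linear factors over ℚ, so A has no Jordan form over ℚ; the rational canonical form exists over any field.

R = [[0, 0, 4], [1, 0, -1], [0, 1, 0]]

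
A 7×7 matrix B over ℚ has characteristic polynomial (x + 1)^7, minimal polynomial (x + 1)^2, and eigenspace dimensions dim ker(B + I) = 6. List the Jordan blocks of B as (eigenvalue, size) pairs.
Jordan blocks: (-1, 2), (-1, 1), (-1, 1), (-1, 1), (-1, 1), (-1, 1)

λ = -1: algebraic multiplicity 7 (exponent in χ_B), largest block size 2 (exponent in m_B), 6 blocks (geometric multiplicity). These force block sizes [2, 1, 1, 1, 1, 1].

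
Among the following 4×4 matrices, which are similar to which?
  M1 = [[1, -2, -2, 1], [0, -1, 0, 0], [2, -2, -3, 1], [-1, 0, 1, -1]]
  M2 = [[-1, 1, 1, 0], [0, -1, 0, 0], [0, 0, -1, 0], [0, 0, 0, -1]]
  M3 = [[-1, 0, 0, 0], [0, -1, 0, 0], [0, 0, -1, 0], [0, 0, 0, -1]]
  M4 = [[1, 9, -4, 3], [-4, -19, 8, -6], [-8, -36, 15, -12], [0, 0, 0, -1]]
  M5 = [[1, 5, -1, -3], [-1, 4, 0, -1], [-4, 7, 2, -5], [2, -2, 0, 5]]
Characteristic polynomials: χ_{M1} = (x + 1)^4, χ_{M2} = (x + 1)^4, χ_{M3} = (x + 1)^4, χ_{M4} = (x + 1)^4, χ_{M5} = (x - 3)^4.

{M1}: invariant factors x + 1, (x + 1)^3.

{M2, M4}: invariant factors x + 1, x + 1, (x + 1)^2.

{M3}: invariant factors x + 1, x + 1, x + 1, x + 1.

{M5}: invariant factors x - 3, (x - 3)^3.

Matrices are similar if and only if their invariant-factor lists agree; the partition into similarity classes is {M1}, {M2, M4}, {M3}, {M5}.

4 classes: {M1}, {M2, M4}, {M3}, {M5}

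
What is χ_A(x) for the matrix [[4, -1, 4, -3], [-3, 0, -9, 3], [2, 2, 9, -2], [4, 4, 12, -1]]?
χ_A(x) = (x - 3)^4

xI - A = [[x - 4, 1, -4, 3], [3, x, 9, -3], [-2, -2, x - 9, 2], [-4, -4, -12, x + 1]].

Expanding det(xI - A) along the first row:
det(xI - A) = + (x - 4)·det([[x, 9, -3], [-2, x - 9, 2], [-4, -12, x + 1]]) - (1)·det([[3, 9, -3], [-2, x - 9, 2], [-4, -12, x + 1]]) + (-4)·det([[3, x, -3], [-2, -2, 2], [-4, -4, x + 1]]) - (3)·det([[3, x, 9], [-2, -2, x - 9], [-4, -4, -12]]).

Evaluating gives χ_A(x) = x^4 - 12x^3 + 54x^2 - 108x + 81 = (x - 3)^4.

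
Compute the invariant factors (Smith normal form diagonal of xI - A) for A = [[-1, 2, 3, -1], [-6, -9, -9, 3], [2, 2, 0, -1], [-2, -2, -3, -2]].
The Jordan structure of A has elementary divisors (x + 3)^2, (x + 3), (x + 3). Arranging the block sizes at each eigenvalue in decreasing order and taking row products gives the invariant factors.

Invariant factors (smallest first, each dividing the next): x + 3, x + 3, (x + 3)^2.

Check: the last factor (x + 3)^2 is the minimal polynomial, and the product (x + 3)^4 is the characteristic polynomial.

x + 3, x + 3, (x + 3)^2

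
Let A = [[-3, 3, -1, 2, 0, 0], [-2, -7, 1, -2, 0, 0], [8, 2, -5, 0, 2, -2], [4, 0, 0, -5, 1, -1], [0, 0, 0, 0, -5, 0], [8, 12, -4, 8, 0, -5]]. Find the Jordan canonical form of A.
The characteristic polynomial is det(xI - A) = (x + 5)^6, so the eigenvalues are -5 (algebraic multiplicity 6).

For λ = -5: rank(A + 5I) = 3, rank((A + 5I)^2) = 1, rank((A + 5I)^3) = 0. The eigenspace has dimension 6 - 3 = 3, so there are 3 Jordan blocks; the rank sequence gives block sizes [3, 2, 1].

Assembling the blocks gives the Jordan form J above.

J = [[-5, 1, 0, 0, 0, 0], [0, -5, 1, 0, 0, 0], [0, 0, -5, 0, 0, 0], [0, 0, 0, -5, 1, 0], [0, 0, 0, 0, -5, 0], [0, 0, 0, 0, 0, -5]]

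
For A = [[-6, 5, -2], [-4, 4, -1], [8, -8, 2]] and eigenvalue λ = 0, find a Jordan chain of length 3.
v_1 = [[0, 0, 1]]^T, v_2 = [[-2, -1, 2]]^T, v_3 = [[3, 2, -4]]^T

We seek v_1 ∈ ker(A^3) \ ker(A^2), then set v_{i+1} = A v_i.

One such chain is v_1 = [[0, 0, 1]]^T, v_2 = [[-2, -1, 2]]^T, v_3 = [[3, 2, -4]]^T. Check: A v_3 = [[0, 0, 0]]^T = 0.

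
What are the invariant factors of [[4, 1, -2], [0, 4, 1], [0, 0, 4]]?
The Jordan structure of A has elementary divisors (x - 4)^3. Arranging the block sizes at each eigenvalue in decreasing order and taking row products gives the invariant factors.

Invariant factors (smallest first, each dividing the next): (x - 4)^3.

Check: the last factor (x - 4)^3 is the minimal polynomial, and the product (x - 4)^3 is the characteristic polynomial.

(x - 4)^3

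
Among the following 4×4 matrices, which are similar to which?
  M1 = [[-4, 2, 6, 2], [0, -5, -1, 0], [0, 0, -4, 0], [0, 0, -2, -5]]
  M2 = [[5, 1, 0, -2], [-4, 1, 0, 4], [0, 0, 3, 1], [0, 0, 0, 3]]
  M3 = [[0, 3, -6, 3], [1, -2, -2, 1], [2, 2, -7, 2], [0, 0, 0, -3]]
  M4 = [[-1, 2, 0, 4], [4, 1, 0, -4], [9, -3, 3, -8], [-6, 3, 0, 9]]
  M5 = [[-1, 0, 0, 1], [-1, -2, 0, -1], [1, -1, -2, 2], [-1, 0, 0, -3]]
4 classes: {M1}, {M2, M4}, {M3}, {M5}

Characteristic polynomials: χ_{M1} = (x + 4)^2(x + 5)^2, χ_{M2} = (x - 3)^4, χ_{M3} = (x + 3)^4, χ_{M4} = (x - 3)^4, χ_{M5} = (x + 2)^4.

{M1}: invariant factors (x + 4)(x + 5), (x + 4)(x + 5).

{M2, M4}: invariant factors (x - 3)^2, (x - 3)^2.

{M3}: invariant factors x + 3, x + 3, (x + 3)^2.

{M5}: invariant factors (x + 2)^2, (x + 2)^2.

Matrices are similar if and only if their invariant-factor lists agree; the partition into similarity classes is {M1}, {M2, M4}, {M3}, {M5}.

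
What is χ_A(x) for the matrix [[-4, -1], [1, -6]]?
xI - A = [[x + 4, 1], [-1, x + 6]].

Expanding det(xI - A) along the first row:
det(xI - A) = + (x + 4)·det([[x + 6]]) - (1)·det([[-1]]).

Evaluating gives χ_A(x) = x^2 + 10x + 25 = (x + 5)^2.

χ_A(x) = (x + 5)^2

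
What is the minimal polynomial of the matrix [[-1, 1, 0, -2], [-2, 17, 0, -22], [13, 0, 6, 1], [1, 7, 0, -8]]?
The characteristic polynomial factors as (x - 6)^2(x - 1)^2. The minimal polynomial is ∏(x - λ)^{k_λ} where k_λ is the size of the largest Jordan block at λ.

For λ = 1: rank(A - I) = 3, and the largest Jordan block has size 2 (the smallest k with rank((A - I)^k) = rank((A - I)^(k+1))).
For λ = 6: rank(A - 6I) = 3, and the largest Jordan block has size 2 (the smallest k with rank((A - 6I)^k) = rank((A - 6I)^(k+1))).

So m_A(x) = (x - 6)^2(x - 1)^2.

m_A(x) = (x - 6)^2(x - 1)^2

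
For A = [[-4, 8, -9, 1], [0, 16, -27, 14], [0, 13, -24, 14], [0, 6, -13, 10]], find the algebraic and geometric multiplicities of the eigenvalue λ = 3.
The characteristic polynomial is (x - 3)^2(x + 4)^2, so the factor x - 3 appears with exponent 2: the algebraic multiplicity is 2.

rank(A - 3I) = 3, so the eigenspace has dimension 4 - 3 = 1: the geometric multiplicity is 1.

Since 1 < 2, A is not diagonalizable.

algebraic multiplicity 2, geometric multiplicity 1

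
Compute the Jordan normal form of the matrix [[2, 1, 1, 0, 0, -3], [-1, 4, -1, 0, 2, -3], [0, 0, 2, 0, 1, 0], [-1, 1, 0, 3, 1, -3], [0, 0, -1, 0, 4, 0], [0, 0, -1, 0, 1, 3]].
The characteristic polynomial is det(xI - A) = (x - 3)^6, so the eigenvalues are 3 (algebraic multiplicity 6).

For λ = 3: rank(A - 3I) = 2, rank((A - 3I)^2) = 0. The eigenspace has dimension 6 - 2 = 4, so there are 4 Jordan blocks; the rank sequence gives block sizes [2, 2, 1, 1].

Assembling the blocks gives the Jordan form J above.

J = [[3, 1, 0, 0, 0, 0], [0, 3, 0, 0, 0, 0], [0, 0, 3, 1, 0, 0], [0, 0, 0, 3, 0, 0], [0, 0, 0, 0, 3, 0], [0, 0, 0, 0, 0, 3]]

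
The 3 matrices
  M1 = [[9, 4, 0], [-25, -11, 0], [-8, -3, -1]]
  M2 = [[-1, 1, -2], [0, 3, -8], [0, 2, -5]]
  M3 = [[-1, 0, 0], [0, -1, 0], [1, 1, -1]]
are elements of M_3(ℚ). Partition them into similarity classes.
2 classes: {M1}, {M2, M3}

Characteristic polynomials: χ_{M1} = (x + 1)^3, χ_{M2} = (x + 1)^3, χ_{M3} = (x + 1)^3.

{M1}: invariant factors (x + 1)^3.

{M2, M3}: invariant factors x + 1, (x + 1)^2.

Matrices are similar if and only if their invariant-factor lists agree; the partition into similarity classes is {M1}, {M2, M3}.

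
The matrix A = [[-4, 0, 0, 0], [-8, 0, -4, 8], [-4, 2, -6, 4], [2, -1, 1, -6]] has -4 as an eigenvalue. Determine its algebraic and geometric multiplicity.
algebraic multiplicity 4, geometric multiplicity 3

The characteristic polynomial is (x + 4)^4, so the factor x + 4 appears with exponent 4: the algebraic multiplicity is 4.

rank(A + 4I) = 1, so the eigenspace has dimension 4 - 1 = 3: the geometric multiplicity is 3.

Since 3 < 4, A is not diagonalizable.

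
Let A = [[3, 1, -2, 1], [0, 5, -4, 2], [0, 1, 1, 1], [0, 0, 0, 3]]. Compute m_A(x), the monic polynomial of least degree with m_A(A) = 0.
The characteristic polynomial factors as (x - 3)^4. The minimal polynomial is ∏(x - λ)^{k_λ} where k_λ is the size of the largest Jordan block at λ.

For λ = 3: rank(A - 3I) = 1, and the largest Jordan block has size 2 (the smallest k with rank((A - 3I)^k) = rank((A - 3I)^(k+1))).

So m_A(x) = (x - 3)^2.

m_A(x) = (x - 3)^2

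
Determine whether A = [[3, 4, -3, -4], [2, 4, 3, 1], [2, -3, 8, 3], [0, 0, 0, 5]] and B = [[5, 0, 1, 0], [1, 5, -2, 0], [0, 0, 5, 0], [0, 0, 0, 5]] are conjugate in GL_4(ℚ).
Yes.

Two matrices over a field are similar if and only if they have the same invariant factors.

Both A and B have characteristic polynomial (x - 5)^4 and minimal polynomial (x - 5)^3. Computing further, both have invariant factors x - 5, (x - 5)^3. Hence A and B are similar.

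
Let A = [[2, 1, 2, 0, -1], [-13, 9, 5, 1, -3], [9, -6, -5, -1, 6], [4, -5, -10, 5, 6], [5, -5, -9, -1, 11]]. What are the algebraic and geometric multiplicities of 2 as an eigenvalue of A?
algebraic multiplicity 2, geometric multiplicity 1

The characteristic polynomial is (x - 6)^3(x - 2)^2, so the factor x - 2 appears with exponent 2: the algebraic multiplicity is 2.

rank(A - 2I) = 4, so the eigenspace has dimension 5 - 4 = 1: the geometric multiplicity is 1.

Since 1 < 2, A is not diagonalizable.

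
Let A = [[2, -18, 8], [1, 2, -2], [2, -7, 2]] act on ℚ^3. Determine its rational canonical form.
The invariant factors of A (the non-unit diagonal entries of the Smith normal form of xI - A over ℚ[x]) are x^2(x - 6), each dividing the next. The characteristic polynomial is their product, x^2(x - 6).

The rational canonical form is the block-diagonal matrix of companion matrices C(f_i):
R = [[0, 0, 0], [1, 0, 0], [0, 1, 6]].

R = [[0, 0, 0], [1, 0, 0], [0, 1, 6]]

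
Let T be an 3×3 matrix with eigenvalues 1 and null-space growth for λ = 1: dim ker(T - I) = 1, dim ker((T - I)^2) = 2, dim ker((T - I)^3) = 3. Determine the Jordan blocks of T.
λ = 1: successive nullity increments [1, 1, 1] count blocks of size ≥ k; block sizes are [3].

Jordan blocks: (1, 3)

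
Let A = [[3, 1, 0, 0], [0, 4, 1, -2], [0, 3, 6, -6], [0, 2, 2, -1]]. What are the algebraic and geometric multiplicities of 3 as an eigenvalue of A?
The characteristic polynomial is (x - 3)^4, so the factor x - 3 appears with exponent 4: the algebraic multiplicity is 4.

rank(A - 3I) = 2, so the eigenspace has dimension 4 - 2 = 2: the geometric multiplicity is 2.

Since 2 < 4, A is not diagonalizable.

algebraic multiplicity 4, geometric multiplicity 2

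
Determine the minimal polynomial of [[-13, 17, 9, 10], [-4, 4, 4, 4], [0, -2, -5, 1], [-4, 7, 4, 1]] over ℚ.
The characteristic polynomial factors as (x + 3)^3(x + 4). The minimal polynomial is ∏(x - λ)^{k_λ} where k_λ is the size of the largest Jordan block at λ.

For λ = -4: rank(A + 4I) = 3, and the largest Jordan block has size 1 (the smallest k with rank((A + 4I)^k) = rank((A + 4I)^(k+1))).
For λ = -3: rank(A + 3I) = 3, and the largest Jordan block has size 3 (the smallest k with rank((A + 3I)^k) = rank((A + 3I)^(k+1))).

So m_A(x) = (x + 3)^3(x + 4).

m_A(x) = (x + 3)^3(x + 4)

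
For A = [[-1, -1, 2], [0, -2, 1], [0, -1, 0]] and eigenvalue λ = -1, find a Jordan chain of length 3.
We seek v_1 ∈ ker((A + I)^3) \ ker((A + I)^2), then set v_{i+1} = (A + I) v_i.

One such chain is v_1 = [[0, 0, 1]]^T, v_2 = [[2, 1, 1]]^T, v_3 = [[1, 0, 0]]^T. Check: (A + I) v_3 = [[0, 0, 0]]^T = 0.

v_1 = [[0, 0, 1]]^T, v_2 = [[2, 1, 1]]^T, v_3 = [[1, 0, 0]]^T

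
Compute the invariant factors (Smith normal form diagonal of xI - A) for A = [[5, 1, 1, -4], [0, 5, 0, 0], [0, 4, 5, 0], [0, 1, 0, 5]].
(x - 5)^2, (x - 5)^2

The Jordan structure of A has elementary divisors (x - 5)^2, (x - 5)^2. Arranging the block sizes at each eigenvalue in decreasing order and taking row products gives the invariant factors.

Invariant factors (smallest first, each dividing the next): (x - 5)^2, (x - 5)^2.

Check: the last factor (x - 5)^2 is the minimal polynomial, and the product (x - 5)^4 is the characteristic polynomial.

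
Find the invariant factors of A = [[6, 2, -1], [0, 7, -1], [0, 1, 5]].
The Jordan structure of A has elementary divisors (x - 6)^3. Arranging the block sizes at each eigenvalue in decreasing order and taking row products gives the invariant factors.

Invariant factors (smallest first, each dividing the next): (x - 6)^3.

Check: the last factor (x - 6)^3 is the minimal polynomial, and the product (x - 6)^3 is the characteristic polynomial.

(x - 6)^3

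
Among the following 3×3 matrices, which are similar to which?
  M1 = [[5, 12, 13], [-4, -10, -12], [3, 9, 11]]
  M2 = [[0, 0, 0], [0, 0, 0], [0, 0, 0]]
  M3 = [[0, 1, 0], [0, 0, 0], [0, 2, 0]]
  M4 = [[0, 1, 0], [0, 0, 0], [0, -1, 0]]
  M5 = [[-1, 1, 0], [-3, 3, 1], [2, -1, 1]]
Characteristic polynomials: χ_{M1} = (x - 2)^3, χ_{M2} = x^3, χ_{M3} = x^3, χ_{M4} = x^3, χ_{M5} = (x - 1)^3.

{M1}: invariant factors (x - 2)^3.

{M2}: invariant factors x, x, x.

{M3, M4}: invariant factors x, x^2.

{M5}: invariant factors (x - 1)^3.

Matrices are similar if and only if their invariant-factor lists agree; the partition into similarity classes is {M1}, {M2}, {M3, M4}, {M5}.

4 classes: {M1}, {M2}, {M3, M4}, {M5}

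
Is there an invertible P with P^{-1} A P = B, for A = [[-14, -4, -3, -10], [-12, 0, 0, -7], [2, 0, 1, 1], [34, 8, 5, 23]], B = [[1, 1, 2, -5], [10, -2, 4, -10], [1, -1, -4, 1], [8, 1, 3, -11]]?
No.

trace(A) = 10 but trace(B) = -16. The trace is a similarity invariant, so A and B are not similar.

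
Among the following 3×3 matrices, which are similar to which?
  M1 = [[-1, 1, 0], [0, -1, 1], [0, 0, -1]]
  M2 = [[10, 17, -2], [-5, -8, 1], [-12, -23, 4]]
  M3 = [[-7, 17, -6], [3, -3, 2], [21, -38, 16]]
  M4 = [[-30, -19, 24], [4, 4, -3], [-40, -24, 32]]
Characteristic polynomials: χ_{M1} = (x + 1)^3, χ_{M2} = (x - 2)^3, χ_{M3} = (x - 2)^3, χ_{M4} = (x - 2)^3.

{M1}: invariant factors (x + 1)^3.

{M2, M3, M4}: invariant factors (x - 2)^3.

Matrices are similar if and only if their invariant-factor lists agree; the partition into similarity classes is {M1}, {M2, M3, M4}.

2 classes: {M1}, {M2, M3, M4}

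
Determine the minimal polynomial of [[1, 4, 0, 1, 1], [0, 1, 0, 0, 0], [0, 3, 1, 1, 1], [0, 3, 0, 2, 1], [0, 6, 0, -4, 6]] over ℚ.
m_A(x) = (x - 4)^2(x - 1)^2

The characteristic polynomial factors as (x - 4)^2(x - 1)^3. The minimal polynomial is ∏(x - λ)^{k_λ} where k_λ is the size of the largest Jordan block at λ.

For λ = 1: rank(A - I) = 3, and the largest Jordan block has size 2 (the smallest k with rank((A - I)^k) = rank((A - I)^(k+1))).
For λ = 4: rank(A - 4I) = 4, and the largest Jordan block has size 2 (the smallest k with rank((A - 4I)^k) = rank((A - 4I)^(k+1))).

So m_A(x) = (x - 4)^2(x - 1)^2.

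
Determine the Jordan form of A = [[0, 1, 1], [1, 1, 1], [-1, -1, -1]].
The characteristic polynomial is det(xI - A) = x^3, so the eigenvalues are 0 (algebraic multiplicity 3).

For λ = 0: rank(A) = 2, rank(A^2) = 1, rank(A^3) = 0. The eigenspace has dimension 3 - 2 = 1, so there is 1 Jordan block; the rank sequence gives block sizes [3].

Assembling the blocks gives the Jordan form J above.

J = [[0, 1, 0], [0, 0, 1], [0, 0, 0]]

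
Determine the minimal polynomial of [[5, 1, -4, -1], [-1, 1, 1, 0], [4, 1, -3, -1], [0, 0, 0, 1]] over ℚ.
m_A(x) = (x - 1)^3

The characteristic polynomial factors as (x - 1)^4. The minimal polynomial is ∏(x - λ)^{k_λ} where k_λ is the size of the largest Jordan block at λ.

For λ = 1: rank(A - I) = 2, and the largest Jordan block has size 3 (the smallest k with rank((A - I)^k) = rank((A - I)^(k+1))).

So m_A(x) = (x - 1)^3.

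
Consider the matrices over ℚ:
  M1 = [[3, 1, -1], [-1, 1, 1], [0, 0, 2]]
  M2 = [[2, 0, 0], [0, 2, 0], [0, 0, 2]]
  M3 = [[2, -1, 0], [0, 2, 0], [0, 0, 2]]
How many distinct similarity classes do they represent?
Characteristic polynomials: χ_{M1} = (x - 2)^3, χ_{M2} = (x - 2)^3, χ_{M3} = (x - 2)^3.

{M1, M3}: invariant factors x - 2, (x - 2)^2.

{M2}: invariant factors x - 2, x - 2, x - 2.

Matrices are similar if and only if their invariant-factor lists agree; the partition into similarity classes is {M1, M3}, {M2}.

2 classes: {M1, M3}, {M2}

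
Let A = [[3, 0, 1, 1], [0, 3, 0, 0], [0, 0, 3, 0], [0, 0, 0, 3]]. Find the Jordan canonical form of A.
The characteristic polynomial is det(xI - A) = (x - 3)^4, so the eigenvalues are 3 (algebraic multiplicity 4).

For λ = 3: rank(A - 3I) = 1, rank((A - 3I)^2) = 0. The eigenspace has dimension 4 - 1 = 3, so there are 3 Jordan blocks; the rank sequence gives block sizes [2, 1, 1].

Assembling the blocks gives the Jordan form J above.

J = [[3, 1, 0, 0], [0, 3, 0, 0], [0, 0, 3, 0], [0, 0, 0, 3]]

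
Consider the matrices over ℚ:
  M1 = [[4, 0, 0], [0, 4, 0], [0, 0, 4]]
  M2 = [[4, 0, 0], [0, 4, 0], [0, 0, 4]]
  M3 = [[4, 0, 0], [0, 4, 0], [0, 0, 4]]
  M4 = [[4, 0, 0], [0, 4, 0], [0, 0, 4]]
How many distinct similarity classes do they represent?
Characteristic polynomials: χ_{M1} = (x - 4)^3, χ_{M2} = (x - 4)^3, χ_{M3} = (x - 4)^3, χ_{M4} = (x - 4)^3.

{M1, M2, M3, M4}: invariant factors x - 4, x - 4, x - 4.

Matrices are similar if and only if their invariant-factor lists agree; the partition into similarity classes is {M1, M2, M3, M4}.

1 class: {M1, M2, M3, M4}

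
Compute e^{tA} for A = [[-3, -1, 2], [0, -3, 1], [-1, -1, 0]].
A has Jordan form J = [[-2, 1, 0], [0, -2, 1], [0, 0, -2]] with A = PJP^{-1}, so e^{tA} = P e^{tJ} P^{-1}.

For a Jordan block J_k(λ), e^{tJ_k(λ)} = e^{λt} · (I + tN + t^2 N^2/2! + ... + t^{k-1} N^{k-1}/(k-1)!) where N is the nilpotent superdiagonal part.

Assembling the blocks and conjugating back gives the entries of e^{tA} as shown above.

e^{tA} = [[(-t^2/2 - t + 1)*e^{-2*t}, -t*e^{-2*t}, t*(t + 4)*e^{-2*t}/2], [-t^2*e^{-2*t}/2, (1 - t)*e^{-2*t}, t*(t + 2)*e^{-2*t}/2], [t*(-t - 2)*e^{-2*t}/2, -t*e^{-2*t}, (t^2 + 4*t + 2)*e^{-2*t}/2]]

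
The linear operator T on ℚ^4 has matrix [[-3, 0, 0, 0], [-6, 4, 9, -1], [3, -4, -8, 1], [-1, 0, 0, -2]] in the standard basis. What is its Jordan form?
The characteristic polynomial is det(xI - A) = (x + 2)^3(x + 3), so the eigenvalues are -3 (algebraic multiplicity 1), -2 (algebraic multiplicity 3).

For λ = -3: algebraic multiplicity 1 gives one 1×1 block.

For λ = -2: rank(A + 2I) = 3, rank((A + 2I)^2) = 2, rank((A + 2I)^3) = 1. The eigenspace has dimension 4 - 3 = 1, so there is 1 Jordan block; the rank sequence gives block sizes [3].

Assembling the blocks gives the Jordan form J above.

J = [[-3, 0, 0, 0], [0, -2, 1, 0], [0, 0, -2, 1], [0, 0, 0, -2]]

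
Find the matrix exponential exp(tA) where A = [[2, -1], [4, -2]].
e^{tA} = [[2*t + 1, -t], [4*t, 1 - 2*t]]

A has Jordan form J = [[0, 1], [0, 0]] with A = PJP^{-1}, so e^{tA} = P e^{tJ} P^{-1}.

For a Jordan block J_k(λ), e^{tJ_k(λ)} = e^{λt} · (I + tN + t^2 N^2/2! + ... + t^{k-1} N^{k-1}/(k-1)!) where N is the nilpotent superdiagonal part.

Assembling the blocks and conjugating back gives the entries of e^{tA} as shown above.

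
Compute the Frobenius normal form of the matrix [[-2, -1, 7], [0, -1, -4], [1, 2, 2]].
The invariant factors of A (the non-unit diagonal entries of the Smith normal form of xI - A over ℚ[x]) are (x - 1)(x^2 + 2x - 1), each dividing the next. The characteristic polynomial is their product, (x - 1)(x^2 + 2x - 1).

The rational canonical form is the block-diagonal matrix of companion matrices C(f_i):
R = [[0, 0, -1], [1, 0, 3], [0, 1, -1]].

Note the characteristic polynomial does not split into linear factors over ℚ, so A has no Jordan form over ℚ; the rational canonical form exists over any field.

R = [[0, 0, -1], [1, 0, 3], [0, 1, -1]]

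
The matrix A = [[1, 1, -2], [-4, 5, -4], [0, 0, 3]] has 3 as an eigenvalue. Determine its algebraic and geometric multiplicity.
The characteristic polynomial is (x - 3)^3, so the factor x - 3 appears with exponent 3: the algebraic multiplicity is 3.

rank(A - 3I) = 1, so the eigenspace has dimension 3 - 1 = 2: the geometric multiplicity is 2.

Since 2 < 3, A is not diagonalizable.

algebraic multiplicity 3, geometric multiplicity 2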